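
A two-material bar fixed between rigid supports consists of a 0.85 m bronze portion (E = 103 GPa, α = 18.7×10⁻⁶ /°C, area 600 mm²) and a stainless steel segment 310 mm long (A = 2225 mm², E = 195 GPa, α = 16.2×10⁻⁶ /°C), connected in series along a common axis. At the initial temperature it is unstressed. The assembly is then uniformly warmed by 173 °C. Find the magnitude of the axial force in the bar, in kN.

If the supports were absent, the total length change would be Σ αᵢΔT Lᵢ = 18.7×10⁻⁶×173×850 + 16.2×10⁻⁶×173×310 = 3.619 mm.
Since the ends are fixed, an axial force P builds up, equal in every segment, with P · Σ Lᵢ/(AᵢEᵢ) = δ_free.
The series flexibility is Σ Lᵢ/(AᵢEᵢ) = 850/(600×103×10³) + 310/(2225×195×10³) = 1.447×10⁻⁵ mm/N.
Hence P = δ_free / Σ(L/AE) = 3.619/1.447×10⁻⁵ = 250.1 kN (compressive).

P ≈ 250 kN (compressive)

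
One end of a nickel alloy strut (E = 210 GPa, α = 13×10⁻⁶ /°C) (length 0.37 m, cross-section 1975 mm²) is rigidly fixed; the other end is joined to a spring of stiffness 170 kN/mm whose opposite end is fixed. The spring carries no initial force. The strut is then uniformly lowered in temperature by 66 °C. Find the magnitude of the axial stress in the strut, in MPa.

If the spring were absent the strut would shorten by αΔT L = 13×10⁻⁶ × 66 × 370 = 0.3175 mm.
Let P be the tensile force in the spring. The strut extends elastically by PL/(AE) and the spring stretches by P/k; together these equal δ_free.
So P = δ_free / [L/(AE) + 1/k] = 0.3175 / [ 370/(1975×210×10³) + 1/(170×10³) ].
P = 0.3175 / 6.774×10⁻⁶ = 46860 N.
σ = P/A = 46860/1975 = 23.73 MPa.

σ ≈ 23.7 MPa (tensile)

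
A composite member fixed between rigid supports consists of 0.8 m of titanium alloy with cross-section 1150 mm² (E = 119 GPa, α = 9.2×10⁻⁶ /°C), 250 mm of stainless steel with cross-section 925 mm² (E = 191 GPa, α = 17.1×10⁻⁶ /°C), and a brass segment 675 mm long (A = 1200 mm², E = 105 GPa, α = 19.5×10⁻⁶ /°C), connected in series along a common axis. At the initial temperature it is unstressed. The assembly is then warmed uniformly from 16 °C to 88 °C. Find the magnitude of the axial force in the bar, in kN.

If the supports were absent, the total length change would be Σ αᵢΔT Lᵢ = 9.2×10⁻⁶×72×800 + 17.1×10⁻⁶×72×250 + 19.5×10⁻⁶×72×675 = 1.785 mm.
Since the ends are fixed, an axial force P builds up, equal in every segment, with P · Σ Lᵢ/(AᵢEᵢ) = δ_free.
The series flexibility is Σ Lᵢ/(AᵢEᵢ) = 800/(1150×119×10³) + 250/(925×191×10³) + 675/(1200×105×10³) = 1.262×10⁻⁵ mm/N.
P = 1.785 / 1.262×10⁻⁵ = 141500 N = 141.5 kN, compressive.

P ≈ 141 kN (compressive)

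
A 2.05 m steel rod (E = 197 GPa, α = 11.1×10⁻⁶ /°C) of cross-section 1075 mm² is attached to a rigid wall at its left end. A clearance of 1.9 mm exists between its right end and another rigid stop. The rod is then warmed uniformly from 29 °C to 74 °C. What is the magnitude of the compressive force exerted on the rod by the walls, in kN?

Free thermal elongation = αΔT L = 11.1×10⁻⁶ × 45 × 2050 = 1.024 mm.
Since δ_free = 1.02 mm is less than the 1.9 mm gap, the rod never touches the wall. No axial force develops.

P ≈ 0 kN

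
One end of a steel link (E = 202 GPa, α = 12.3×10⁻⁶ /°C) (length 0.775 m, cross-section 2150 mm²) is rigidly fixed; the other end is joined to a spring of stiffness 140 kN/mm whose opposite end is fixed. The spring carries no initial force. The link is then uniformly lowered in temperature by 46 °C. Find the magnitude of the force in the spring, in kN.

P ≈ 49.1 kN

The unrestrained thermal change is αΔT L = 12.3×10⁻⁶ × 46 × 775 = 0.4385 mm.
Let P be the tensile force in the spring. The link extends elastically by PL/(AE) and the spring stretches by P/k; together these equal δ_free.
So P = δ_free / [L/(AE) + 1/k] = 0.4385 / [ 775/(2150×202×10³) + 1/(140×10³) ].
P = 0.4385 / 8.927×10⁻⁶ = 49120 N.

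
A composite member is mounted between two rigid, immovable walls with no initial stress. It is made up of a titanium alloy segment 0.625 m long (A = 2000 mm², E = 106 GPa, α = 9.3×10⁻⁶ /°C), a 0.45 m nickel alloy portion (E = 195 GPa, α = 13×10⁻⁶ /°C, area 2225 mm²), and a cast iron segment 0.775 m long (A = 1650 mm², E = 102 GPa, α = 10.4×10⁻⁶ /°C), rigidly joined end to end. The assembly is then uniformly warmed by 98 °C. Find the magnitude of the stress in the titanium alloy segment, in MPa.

Free thermal expansion of the whole bar: Σ αᵢΔT Lᵢ = 9.3×10⁻⁶×98×625 + 13×10⁻⁶×98×450 + 10.4×10⁻⁶×98×775 = 1.933 mm.
Since the ends are fixed, an axial force P builds up, equal in every segment, with P · Σ Lᵢ/(AᵢEᵢ) = δ_free.
Σ Lᵢ/(AᵢEᵢ) = 625/(2000×106×10³) + 450/(2225×195×10³) + 775/(1650×102×10³) = 8.59×10⁻⁶ mm/N.
Hence P = δ_free / Σ(L/AE) = 1.933/8.59×10⁻⁶ = 225 kN (compressive).
σ_{titanium alloy} = P / A = 225000 / 2000 = 112.5 MPa.

σ ≈ 113 MPa (compressive)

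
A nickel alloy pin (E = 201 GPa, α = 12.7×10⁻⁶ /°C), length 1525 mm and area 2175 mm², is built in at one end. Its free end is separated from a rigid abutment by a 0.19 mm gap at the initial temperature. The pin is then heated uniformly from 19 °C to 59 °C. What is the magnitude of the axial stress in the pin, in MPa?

σ ≈ 77.1 MPa (compressive)

Unrestrained expansion: δ_free = αΔT L = 12.7×10⁻⁶ × 40 × 1525 = 0.7747 mm.
The gap closes (δ_free > 0.19 mm) and the wall then resists a further 0.7747 − 0.19 = 0.5847 mm of expansion.
That suppressed elongation corresponds to σ = E·Δ/L = 201×10³ × 0.5847/1525 = 77.07 MPa.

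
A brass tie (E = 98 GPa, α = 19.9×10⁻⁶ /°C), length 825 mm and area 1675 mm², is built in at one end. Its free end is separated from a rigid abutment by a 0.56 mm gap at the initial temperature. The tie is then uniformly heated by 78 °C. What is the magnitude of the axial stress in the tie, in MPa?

σ ≈ 85.6 MPa (compressive)

Unrestrained expansion: δ_free = αΔT L = 19.9×10⁻⁶ × 78 × 825 = 1.281 mm.
This exceeds the 0.56 mm gap, so the wall pushes back. The portion of expansion that must be recovered elastically is δ_free − gap = 1.281 − 0.56 = 0.7206 mm.
So σ = E(δ_free − g)/L = 98×10³ × 0.7206/825 = 85.59 MPa.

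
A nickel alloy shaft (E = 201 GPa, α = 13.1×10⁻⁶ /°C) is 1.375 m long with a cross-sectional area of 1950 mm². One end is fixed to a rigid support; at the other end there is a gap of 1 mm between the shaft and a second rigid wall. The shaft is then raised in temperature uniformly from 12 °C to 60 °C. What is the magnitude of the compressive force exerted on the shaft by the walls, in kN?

P ≈ 0 kN

Free thermal elongation = αΔT L = 13.1×10⁻⁶ × 48 × 1375 = 0.8646 mm.
Since δ_free = 0.865 mm is less than the 1 mm gap, the shaft never touches the wall. No axial force develops.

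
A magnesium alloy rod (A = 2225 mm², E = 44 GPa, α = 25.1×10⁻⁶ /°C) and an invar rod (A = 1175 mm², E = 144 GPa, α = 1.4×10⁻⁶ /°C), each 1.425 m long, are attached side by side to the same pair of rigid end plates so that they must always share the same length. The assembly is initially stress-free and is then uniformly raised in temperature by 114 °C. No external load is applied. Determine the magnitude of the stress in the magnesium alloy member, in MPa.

The magnesium alloy has the larger α, so on heating it would change length more than the invar if both were free. The rigid plates force a common final length, so the magnesium alloy is put into compression and the invar into tension, with equal and opposite forces P (no external load).
Compatibility of the two members (thermal + elastic change equal): (α₁ − α₂)ΔT = P·[1/(A₁E₁) + 1/(A₂E₂)].
|α₁ − α₂|·ΔT = 23.7×10⁻⁶ × 114 = 0.002702.
1/(A₁E₁) + 1/(A₂E₂) = 1/(2225×44×10³) + 1/(1175×144×10³) = 1.612×10⁻⁸ N⁻¹.
So P = 0.002702 / 1.612×10⁻⁸ = 167.6 kN.
σ_{magnesium alloy} = P/A₁ = 167600/2225 = 75.31 MPa, compressive.

σ ≈ 75.3 MPa (compressive)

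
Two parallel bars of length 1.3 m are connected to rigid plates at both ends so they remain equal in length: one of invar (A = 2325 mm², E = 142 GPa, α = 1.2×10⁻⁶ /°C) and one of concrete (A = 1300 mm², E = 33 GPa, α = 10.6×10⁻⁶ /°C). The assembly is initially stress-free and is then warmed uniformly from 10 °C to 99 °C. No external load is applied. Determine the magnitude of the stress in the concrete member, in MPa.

σ ≈ 24.4 MPa (compressive)

The concrete has the larger α, so on heating it would change length more than the invar if both were free. The rigid plates force a common final length, so the concrete is put into compression and the invar into tension, with equal and opposite forces P (no external load).
Equating the net (thermal + elastic) strains gives |α₁ − α₂|·ΔT = P·[1/(A₁E₁) + 1/(A₂E₂)].
|α₁ − α₂|·ΔT = 9.4×10⁻⁶ × 89 = 0.0008366.
1/(A₁E₁) + 1/(A₂E₂) = 1/(2325×142×10³) + 1/(1300×33×10³) = 2.634×10⁻⁸ N⁻¹.
So P = 0.0008366 / 2.634×10⁻⁸ = 31.76 kN.
σ_{concrete} = P/A₂ = 31760/1300 = 24.43 MPa, compressive.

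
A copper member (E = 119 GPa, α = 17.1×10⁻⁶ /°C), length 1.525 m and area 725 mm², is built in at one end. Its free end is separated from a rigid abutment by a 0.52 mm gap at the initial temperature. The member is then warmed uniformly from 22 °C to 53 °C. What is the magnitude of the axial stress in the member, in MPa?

Free thermal elongation = αΔT L = 17.1×10⁻⁶ × 31 × 1525 = 0.8084 mm.
After closing the 0.52 mm clearance, 0.8084 − 0.52 = 0.2884 mm of expansion remains to be suppressed by the wall.
Compatibility: PL/(AE) = 0.2884 mm, so σ = P/A = E × (0.2884/1525) = 22.5 MPa.

σ ≈ 22.5 MPa (compressive)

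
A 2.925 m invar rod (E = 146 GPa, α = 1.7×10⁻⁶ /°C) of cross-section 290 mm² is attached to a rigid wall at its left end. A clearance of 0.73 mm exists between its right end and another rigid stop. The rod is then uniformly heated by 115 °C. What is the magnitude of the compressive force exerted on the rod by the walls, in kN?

If the wall were absent the rod would grow by αΔT L = 1.7×10⁻⁶ × 115 × 2925 = 0.5718 mm.
Since δ_free = 0.572 mm is less than the 0.73 mm gap, the rod never touches the wall. No axial force develops.

P ≈ 0 kN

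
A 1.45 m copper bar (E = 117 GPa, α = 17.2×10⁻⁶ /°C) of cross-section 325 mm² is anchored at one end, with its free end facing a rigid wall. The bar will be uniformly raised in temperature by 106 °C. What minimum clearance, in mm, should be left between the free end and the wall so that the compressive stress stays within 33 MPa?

With no wall the bar would lengthen by αΔT L = 17.2×10⁻⁶ × 106 × 1450 = 2.644 mm.
A stress of 33 MPa corresponds to the wall pushing the bar back by σL/E = 33×1450/(117×10³) = 0.409 mm.
The gap must absorb the remainder: g_min = 2.644 − 0.409 = 2.235 mm.

g ≈ 2.23 mm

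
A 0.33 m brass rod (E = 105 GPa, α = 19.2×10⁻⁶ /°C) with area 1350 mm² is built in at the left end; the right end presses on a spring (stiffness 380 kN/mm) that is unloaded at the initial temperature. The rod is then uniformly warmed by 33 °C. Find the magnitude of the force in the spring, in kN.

P ≈ 42.2 kN

Free thermal expansion: δ_free = αΔT L = 19.2×10⁻⁶ × 33 × 330 = 0.2091 mm.
With a force P in the spring, the elastic change of the rod is PL/(AE) and that of the spring is P/k; compatibility requires their sum to equal δ_free.
P [ L/(AE) + 1/k ] = δ_free → P [ 330/(1350×105×10³) + 1/(380×10³) ] = 0.2091.
P = 0.2091 / 4.96×10⁻⁶ = 42160 N.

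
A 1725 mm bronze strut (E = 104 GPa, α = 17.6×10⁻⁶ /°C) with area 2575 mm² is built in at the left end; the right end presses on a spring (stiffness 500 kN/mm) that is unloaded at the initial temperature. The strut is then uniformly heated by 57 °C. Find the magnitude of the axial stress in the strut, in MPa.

The unrestrained thermal change is αΔT L = 17.6×10⁻⁶ × 57 × 1725 = 1.731 mm.
Let P be the compressive force at the spring. The strut shortens elastically by PL/(AE) and the spring compresses by P/k; together these equal δ_free.
So P = δ_free / [L/(AE) + 1/k] = 1.731 / [ 1725/(2575×104×10³) + 1/(500×10³) ].
P = 1.731 / 8.441×10⁻⁶ = 205000 N.
σ = P/A = 205000/2575 = 79.61 MPa.

σ ≈ 79.6 MPa (compressive)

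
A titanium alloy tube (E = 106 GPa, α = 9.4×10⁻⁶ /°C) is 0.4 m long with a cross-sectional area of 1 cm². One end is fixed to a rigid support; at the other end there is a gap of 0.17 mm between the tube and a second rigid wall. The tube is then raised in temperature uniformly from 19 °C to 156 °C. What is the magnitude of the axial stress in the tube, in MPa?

If the wall were absent the tube would grow by αΔT L = 9.4×10⁻⁶ × 137 × 400 = 0.5151 mm.
After closing the 0.17 mm clearance, 0.5151 − 0.17 = 0.3451 mm of expansion remains to be suppressed by the wall.
So σ = E(δ_free − g)/L = 106×10³ × 0.3451/400 = 91.46 MPa.

σ ≈ 91.5 MPa (compressive)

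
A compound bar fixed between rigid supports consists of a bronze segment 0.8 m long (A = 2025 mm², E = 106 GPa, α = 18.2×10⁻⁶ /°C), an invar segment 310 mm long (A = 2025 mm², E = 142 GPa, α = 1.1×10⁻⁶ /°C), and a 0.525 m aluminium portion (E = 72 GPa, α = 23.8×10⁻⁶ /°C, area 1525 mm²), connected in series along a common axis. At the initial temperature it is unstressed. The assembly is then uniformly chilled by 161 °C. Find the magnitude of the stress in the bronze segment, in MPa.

σ ≈ 227 MPa (tensile)

If the supports were absent, the total length change would be Σ αᵢΔT Lᵢ = 18.2×10⁻⁶×161×800 + 1.1×10⁻⁶×161×310 + 23.8×10⁻⁶×161×525 = 4.411 mm.
Since the ends are fixed, an axial force P builds up, equal in every segment, with P · Σ Lᵢ/(AᵢEᵢ) = δ_free.
The series flexibility is Σ Lᵢ/(AᵢEᵢ) = 800/(2025×106×10³) + 310/(2025×142×10³) + 525/(1525×72×10³) = 9.586×10⁻⁶ mm/N.
Hence P = δ_free / Σ(L/AE) = 4.411/9.586×10⁻⁶ = 460.1 kN (tensile).
σ_{bronze} = P / A = 460100 / 2025 = 227.2 MPa.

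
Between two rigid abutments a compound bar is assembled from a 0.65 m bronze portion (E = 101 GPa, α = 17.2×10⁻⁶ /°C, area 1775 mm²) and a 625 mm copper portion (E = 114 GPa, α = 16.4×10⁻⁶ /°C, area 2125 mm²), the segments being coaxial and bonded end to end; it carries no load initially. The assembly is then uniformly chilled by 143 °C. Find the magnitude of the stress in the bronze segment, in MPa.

σ ≈ 278 MPa (tensile)

With the walls removed the bar would change length by δ_free = Σ αᵢΔT Lᵢ = 17.2×10⁻⁶×143×650 + 16.4×10⁻⁶×143×625 = 3.064 mm.
Since the ends are fixed, an axial force P builds up, equal in every segment, with P · Σ Lᵢ/(AᵢEᵢ) = δ_free.
The series flexibility is Σ Lᵢ/(AᵢEᵢ) = 650/(1775×101×10³) + 625/(2125×114×10³) = 6.206×10⁻⁶ mm/N.
Hence P = δ_free / Σ(L/AE) = 3.064/6.206×10⁻⁶ = 493.8 kN (tensile).
σ_{bronze} = P / A = 493800 / 1775 = 278.2 MPa.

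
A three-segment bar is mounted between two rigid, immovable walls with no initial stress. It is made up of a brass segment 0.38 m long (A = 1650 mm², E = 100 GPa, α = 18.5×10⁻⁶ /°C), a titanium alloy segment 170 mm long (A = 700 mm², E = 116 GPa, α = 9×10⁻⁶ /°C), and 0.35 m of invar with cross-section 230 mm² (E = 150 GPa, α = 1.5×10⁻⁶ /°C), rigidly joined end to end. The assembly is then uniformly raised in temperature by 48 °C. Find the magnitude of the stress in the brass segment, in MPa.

σ ≈ 18.2 MPa (compressive)

With the walls removed the bar would change length by δ_free = Σ αᵢΔT Lᵢ = 18.5×10⁻⁶×48×380 + 9×10⁻⁶×48×170 + 1.5×10⁻⁶×48×350 = 0.4361 mm.
Since the ends are fixed, an axial force P builds up, equal in every segment, with P · Σ Lᵢ/(AᵢEᵢ) = δ_free.
Σ Lᵢ/(AᵢEᵢ) = 380/(1650×100×10³) + 170/(700×116×10³) + 350/(230×150×10³) = 1.454×10⁻⁵ mm/N.
So P = 0.4361 / 1.454×10⁻⁵ = 29.99 kN, compressive.
σ_{brass} = P / A = 29990 / 1650 = 18.17 MPa.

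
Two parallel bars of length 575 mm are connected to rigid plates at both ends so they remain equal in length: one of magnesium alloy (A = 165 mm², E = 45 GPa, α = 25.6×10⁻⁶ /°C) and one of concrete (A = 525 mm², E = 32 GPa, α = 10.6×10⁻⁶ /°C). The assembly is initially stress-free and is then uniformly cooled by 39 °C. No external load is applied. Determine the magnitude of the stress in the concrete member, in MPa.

Equilibrium of a rigid end plate with no external load gives equal and opposite internal forces ±P in the two members. Since α_{magnesium alloy} > α_{concrete}, cooling drives the magnesium alloy into tension and the concrete into compression.
Compatibility of the two members (thermal + elastic change equal): (α₁ − α₂)ΔT = P·[1/(A₁E₁) + 1/(A₂E₂)].
|α₁ − α₂|·ΔT = 15×10⁻⁶ × 39 = 0.000585.
1/(A₁E₁) + 1/(A₂E₂) = 1/(165×45×10³) + 1/(525×32×10³) = 1.942×10⁻⁷ N⁻¹.
So P = 0.000585 / 1.942×10⁻⁷ = 3.012 kN.
σ_{concrete} = P/A₂ = 3012/525 = 5.738 MPa, compressive.

σ ≈ 5.74 MPa (compressive)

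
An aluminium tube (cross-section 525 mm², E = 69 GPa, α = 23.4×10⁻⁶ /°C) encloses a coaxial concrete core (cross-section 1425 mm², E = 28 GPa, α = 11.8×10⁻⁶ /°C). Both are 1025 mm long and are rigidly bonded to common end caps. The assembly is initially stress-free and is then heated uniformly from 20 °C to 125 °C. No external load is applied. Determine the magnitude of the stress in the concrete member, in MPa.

Both members must finish at the same length. With the larger α, the aluminium tends to over-expand; the plates restrain it, putting the aluminium in compression and the concrete in tension. With no external load the two internal forces are equal and opposite, magnitude P.
Equating the net (thermal + elastic) strains gives |α₁ − α₂|·ΔT = P·[1/(A₁E₁) + 1/(A₂E₂)].
|α₁ − α₂|·ΔT = 11.6×10⁻⁶ × 105 = 0.001218.
1/(A₁E₁) + 1/(A₂E₂) = 1/(525×69×10³) + 1/(1425×28×10³) = 5.267×10⁻⁸ N⁻¹.
So P = 0.001218 / 5.267×10⁻⁸ = 23.13 kN.
σ_{concrete} = P/A₂ = 23130/1425 = 16.23 MPa, tensile.

σ ≈ 16.2 MPa (tensile)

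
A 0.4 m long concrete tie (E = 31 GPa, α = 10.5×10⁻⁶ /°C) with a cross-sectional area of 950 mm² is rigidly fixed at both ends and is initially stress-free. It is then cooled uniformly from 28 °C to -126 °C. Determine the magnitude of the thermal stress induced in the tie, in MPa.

σ ≈ 50.1 MPa (tensile)

Because both ends are immovable the net strain is zero, and the suppressed thermal strain is αΔT = 10.5×10⁻⁶ × 154 = 1617×10⁻⁶.
Hence σ = E·αΔT = 31×10³ × 1617×10⁻⁶ = 50.13 MPa, tensile.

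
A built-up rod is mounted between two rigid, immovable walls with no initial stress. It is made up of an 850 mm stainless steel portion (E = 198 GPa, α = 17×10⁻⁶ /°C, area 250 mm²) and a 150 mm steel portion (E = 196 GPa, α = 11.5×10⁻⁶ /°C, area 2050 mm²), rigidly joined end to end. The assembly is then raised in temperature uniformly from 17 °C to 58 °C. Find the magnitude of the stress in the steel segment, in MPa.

σ ≈ 18.4 MPa (compressive)

If the supports were absent, the total length change would be Σ αᵢΔT Lᵢ = 17×10⁻⁶×41×850 + 11.5×10⁻⁶×41×150 = 0.6632 mm.
The walls prevent any net length change, so an axial force P (same in every segment) develops. Compatibility: P · Σ Lᵢ/(AᵢEᵢ) = δ_free.
Σ Lᵢ/(AᵢEᵢ) = 850/(250×198×10³) + 150/(2050×196×10³) = 1.755×10⁻⁵ mm/N.
P = 0.6632 / 1.755×10⁻⁵ = 37800 N = 37.8 kN, compressive.
σ_{steel} = P / A = 37800 / 2050 = 18.44 MPa.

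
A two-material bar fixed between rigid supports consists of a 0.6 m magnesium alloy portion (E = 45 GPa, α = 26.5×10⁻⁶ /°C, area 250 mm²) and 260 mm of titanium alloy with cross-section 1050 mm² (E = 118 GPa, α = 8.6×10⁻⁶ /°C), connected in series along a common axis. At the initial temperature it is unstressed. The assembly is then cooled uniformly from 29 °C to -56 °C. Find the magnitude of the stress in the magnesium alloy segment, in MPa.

Free thermal contraction of the whole bar: Σ αᵢΔT Lᵢ = 26.5×10⁻⁶×85×600 + 8.6×10⁻⁶×85×260 = 1.542 mm.
The walls prevent any net length change, so an axial force P (same in every segment) develops. Compatibility: P · Σ Lᵢ/(AᵢEᵢ) = δ_free.
Σ Lᵢ/(AᵢEᵢ) = 600/(250×45×10³) + 260/(1050×118×10³) = 5.543×10⁻⁵ mm/N.
Hence P = δ_free / Σ(L/AE) = 1.542/5.543×10⁻⁵ = 27.81 kN (tensile).
σ_{magnesium alloy} = P / A = 27810 / 250 = 111.2 MPa.

σ ≈ 111 MPa (tensile)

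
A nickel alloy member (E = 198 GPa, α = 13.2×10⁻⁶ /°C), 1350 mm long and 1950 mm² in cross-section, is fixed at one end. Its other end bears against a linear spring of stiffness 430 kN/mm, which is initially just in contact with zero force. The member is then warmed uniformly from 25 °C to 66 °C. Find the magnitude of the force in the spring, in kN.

P ≈ 125 kN

The unrestrained thermal change is αΔT L = 13.2×10⁻⁶ × 41 × 1350 = 0.7306 mm.
Let P be the compressive force at the spring. The member shortens elastically by PL/(AE) and the spring compresses by P/k; together these equal δ_free.
So P = δ_free / [L/(AE) + 1/k] = 0.7306 / [ 1350/(1950×198×10³) + 1/(430×10³) ].
P = 0.7306 / 5.822×10⁻⁶ = 125500 N.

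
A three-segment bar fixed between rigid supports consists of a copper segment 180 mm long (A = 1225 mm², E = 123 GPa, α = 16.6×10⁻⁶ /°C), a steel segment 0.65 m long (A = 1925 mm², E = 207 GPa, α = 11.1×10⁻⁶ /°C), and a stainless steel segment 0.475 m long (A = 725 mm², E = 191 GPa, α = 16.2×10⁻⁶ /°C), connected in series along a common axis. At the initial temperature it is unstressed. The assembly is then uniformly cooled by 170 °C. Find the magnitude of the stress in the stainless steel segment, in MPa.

If the supports were absent, the total length change would be Σ αᵢΔT Lᵢ = 16.6×10⁻⁶×170×180 + 11.1×10⁻⁶×170×650 + 16.2×10⁻⁶×170×475 = 3.043 mm.
The rigid supports impose zero overall length change; the single axial force P common to all segments must satisfy P Σ Lᵢ/(AᵢEᵢ) = δ_free.
Σ Lᵢ/(AᵢEᵢ) = 180/(1225×123×10³) + 650/(1925×207×10³) + 475/(725×191×10³) = 6.256×10⁻⁶ mm/N.
So P = 3.043 / 6.256×10⁻⁶ = 486.4 kN, tensile.
σ_{stainless steel} = P / A = 486400 / 725 = 670.8 MPa.

σ ≈ 671 MPa (tensile)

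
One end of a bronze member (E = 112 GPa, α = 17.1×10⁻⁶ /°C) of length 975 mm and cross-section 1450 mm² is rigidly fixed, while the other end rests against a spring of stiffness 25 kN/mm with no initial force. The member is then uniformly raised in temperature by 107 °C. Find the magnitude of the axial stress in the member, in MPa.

The unrestrained thermal change is αΔT L = 17.1×10⁻⁶ × 107 × 975 = 1.784 mm.
Let P be the compressive force at the spring. The member shortens elastically by PL/(AE) and the spring compresses by P/k; together these equal δ_free.
So P = δ_free / [L/(AE) + 1/k] = 1.784 / [ 975/(1450×112×10³) + 1/(25×10³) ].
P = 1.784 / 4.6×10⁻⁵ = 38780 N.
σ = P/A = 38780/1450 = 26.74 MPa.

σ ≈ 26.7 MPa (compressive)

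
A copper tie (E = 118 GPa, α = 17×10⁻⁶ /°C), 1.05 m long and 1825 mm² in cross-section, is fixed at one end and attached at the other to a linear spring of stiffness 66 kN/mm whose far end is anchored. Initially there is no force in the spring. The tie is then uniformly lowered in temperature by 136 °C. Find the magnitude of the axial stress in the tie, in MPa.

The unrestrained thermal change is αΔT L = 17×10⁻⁶ × 136 × 1050 = 2.428 mm.
With a force P in the spring, the elastic change of the tie is PL/(AE) and that of the spring is P/k; compatibility requires their sum to equal δ_free.
So P = δ_free / [L/(AE) + 1/k] = 2.428 / [ 1050/(1825×118×10³) + 1/(66×10³) ].
P = 2.428 / 2.003×10⁻⁵ = 121200 N.
σ = P/A = 121200/1825 = 66.42 MPa.

σ ≈ 66.4 MPa (tensile)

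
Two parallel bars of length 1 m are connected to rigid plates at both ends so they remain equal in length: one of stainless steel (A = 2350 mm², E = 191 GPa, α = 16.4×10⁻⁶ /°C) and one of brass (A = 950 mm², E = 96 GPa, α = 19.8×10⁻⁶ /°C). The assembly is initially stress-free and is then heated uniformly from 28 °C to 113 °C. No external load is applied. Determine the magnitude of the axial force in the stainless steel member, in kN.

P ≈ 21.9 kN (tensile in the stainless steel)

The brass has the larger α, so on heating it would change length more than the stainless steel if both were free. The rigid plates force a common final length, so the brass is put into compression and the stainless steel into tension, with equal and opposite forces P (no external load).
Compatibility of the two members (thermal + elastic change equal): (α₁ − α₂)ΔT = P·[1/(A₁E₁) + 1/(A₂E₂)].
|α₁ − α₂|·ΔT = 3.4×10⁻⁶ × 85 = 0.000289.
1/(A₁E₁) + 1/(A₂E₂) = 1/(2350×191×10³) + 1/(950×96×10³) = 1.319×10⁻⁸ N⁻¹.
So P = 0.000289 / 1.319×10⁻⁸ = 21.91 kN.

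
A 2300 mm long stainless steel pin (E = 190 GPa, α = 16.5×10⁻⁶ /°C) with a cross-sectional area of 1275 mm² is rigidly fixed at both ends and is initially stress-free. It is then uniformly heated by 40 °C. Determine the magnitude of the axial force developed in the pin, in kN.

P ≈ 160 kN (compressive)

Full restraint means ε = 0, so the stress is σ = EαΔT = 190×10³ × 16.5×10⁻⁶ × 40 = 125.4 MPa.
P = AEαΔT = 1275 × 190×10³ × 16.5×10⁻⁶ × 40 = 159.9 kN (compressive).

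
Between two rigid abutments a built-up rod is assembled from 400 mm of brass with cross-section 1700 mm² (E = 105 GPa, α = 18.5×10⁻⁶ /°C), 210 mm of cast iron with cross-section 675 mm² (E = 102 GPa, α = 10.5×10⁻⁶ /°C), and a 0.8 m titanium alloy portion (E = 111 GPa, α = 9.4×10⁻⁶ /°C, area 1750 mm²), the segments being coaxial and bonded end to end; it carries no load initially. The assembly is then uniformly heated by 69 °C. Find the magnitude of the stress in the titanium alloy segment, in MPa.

σ ≈ 71.8 MPa (compressive)

Free thermal expansion of the whole bar: Σ αᵢΔT Lᵢ = 18.5×10⁻⁶×69×400 + 10.5×10⁻⁶×69×210 + 9.4×10⁻⁶×69×800 = 1.182 mm.
The walls prevent any net length change, so an axial force P (same in every segment) develops. Compatibility: P · Σ Lᵢ/(AᵢEᵢ) = δ_free.
Σ Lᵢ/(AᵢEᵢ) = 400/(1700×105×10³) + 210/(675×102×10³) + 800/(1750×111×10³) = 9.409×10⁻⁶ mm/N.
P = 1.182 / 9.409×10⁻⁶ = 125600 N = 125.6 kN, compressive.
σ_{titanium alloy} = P / A = 125600 / 1750 = 71.76 MPa.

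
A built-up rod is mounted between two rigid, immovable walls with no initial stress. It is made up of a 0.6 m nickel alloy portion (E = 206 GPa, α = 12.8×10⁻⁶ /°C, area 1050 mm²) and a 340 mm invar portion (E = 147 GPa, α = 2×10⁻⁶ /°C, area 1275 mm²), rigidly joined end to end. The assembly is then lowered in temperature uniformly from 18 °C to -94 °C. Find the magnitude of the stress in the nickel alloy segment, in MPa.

Free thermal contraction of the whole bar: Σ αᵢΔT Lᵢ = 12.8×10⁻⁶×112×600 + 2×10⁻⁶×112×340 = 0.9363 mm.
Since the ends are fixed, an axial force P builds up, equal in every segment, with P · Σ Lᵢ/(AᵢEᵢ) = δ_free.
Σ Lᵢ/(AᵢEᵢ) = 600/(1050×206×10³) + 340/(1275×147×10³) = 4.588×10⁻⁶ mm/N.
P = 0.9363 / 4.588×10⁻⁶ = 204100 N = 204.1 kN, tensile.
σ_{nickel alloy} = P / A = 204100 / 1050 = 194.4 MPa.

σ ≈ 194 MPa (tensile)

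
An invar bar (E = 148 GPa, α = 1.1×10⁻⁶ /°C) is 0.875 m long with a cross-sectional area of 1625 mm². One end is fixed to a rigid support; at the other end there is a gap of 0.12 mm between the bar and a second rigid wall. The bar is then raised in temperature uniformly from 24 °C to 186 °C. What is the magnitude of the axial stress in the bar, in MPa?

σ ≈ 6.08 MPa (compressive)

If the wall were absent the bar would grow by αΔT L = 1.1×10⁻⁶ × 162 × 875 = 0.1559 mm.
This exceeds the 0.12 mm gap, so the wall pushes back. The portion of expansion that must be recovered elastically is δ_free − gap = 0.1559 − 0.12 = 0.03593 mm.
So σ = E(δ_free − g)/L = 148×10³ × 0.03593/875 = 6.076 MPa.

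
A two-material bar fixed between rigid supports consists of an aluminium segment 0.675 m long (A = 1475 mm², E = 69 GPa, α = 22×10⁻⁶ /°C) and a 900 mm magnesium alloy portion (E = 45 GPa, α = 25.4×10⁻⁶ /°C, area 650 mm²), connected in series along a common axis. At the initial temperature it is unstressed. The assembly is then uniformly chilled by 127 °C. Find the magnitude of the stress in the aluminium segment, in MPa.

Free thermal contraction of the whole bar: Σ αᵢΔT Lᵢ = 22×10⁻⁶×127×675 + 25.4×10⁻⁶×127×900 = 4.789 mm.
The walls prevent any net length change, so an axial force P (same in every segment) develops. Compatibility: P · Σ Lᵢ/(AᵢEᵢ) = δ_free.
The series flexibility is Σ Lᵢ/(AᵢEᵢ) = 675/(1475×69×10³) + 900/(650×45×10³) = 3.74×10⁻⁵ mm/N.
So P = 4.789 / 3.74×10⁻⁵ = 128 kN, tensile.
σ_{aluminium} = P / A = 128000 / 1475 = 86.81 MPa.

σ ≈ 86.8 MPa (tensile)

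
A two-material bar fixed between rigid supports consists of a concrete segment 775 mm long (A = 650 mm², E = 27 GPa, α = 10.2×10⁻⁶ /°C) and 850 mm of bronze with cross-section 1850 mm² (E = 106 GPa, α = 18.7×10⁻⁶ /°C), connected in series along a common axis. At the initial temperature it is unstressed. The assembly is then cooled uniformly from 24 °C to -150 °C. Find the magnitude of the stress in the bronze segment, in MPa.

If the supports were absent, the total length change would be Σ αᵢΔT Lᵢ = 10.2×10⁻⁶×174×775 + 18.7×10⁻⁶×174×850 = 4.141 mm.
Since the ends are fixed, an axial force P builds up, equal in every segment, with P · Σ Lᵢ/(AᵢEᵢ) = δ_free.
Σ Lᵢ/(AᵢEᵢ) = 775/(650×27×10³) + 850/(1850×106×10³) = 4.849×10⁻⁵ mm/N.
Hence P = δ_free / Σ(L/AE) = 4.141/4.849×10⁻⁵ = 85.4 kN (tensile).
σ_{bronze} = P / A = 85400 / 1850 = 46.16 MPa.

σ ≈ 46.2 MPa (tensile)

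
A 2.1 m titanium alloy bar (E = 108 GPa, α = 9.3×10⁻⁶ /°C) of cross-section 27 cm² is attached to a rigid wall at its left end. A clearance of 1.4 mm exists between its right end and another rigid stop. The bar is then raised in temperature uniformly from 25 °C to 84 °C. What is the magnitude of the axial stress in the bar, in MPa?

If the wall were absent the bar would grow by αΔT L = 9.3×10⁻⁶ × 59 × 2100 = 1.152 mm.
Since δ_free = 1.15 mm is less than the 1.4 mm gap, the bar never touches the wall. No axial force develops.

σ ≈ 0 MPa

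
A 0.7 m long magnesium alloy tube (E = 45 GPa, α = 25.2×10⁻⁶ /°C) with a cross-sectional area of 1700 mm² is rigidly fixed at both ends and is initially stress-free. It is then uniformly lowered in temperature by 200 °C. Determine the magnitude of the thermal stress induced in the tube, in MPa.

σ ≈ 227 MPa (tensile)

The supports are rigid, so the total axial strain is zero. The restrained thermal strain is ε = αΔT = 25.2×10⁻⁶ × 200 = 5040×10⁻⁶.
Hence σ = E·αΔT = 45×10³ × 5040×10⁻⁶ = 226.8 MPa, tensile.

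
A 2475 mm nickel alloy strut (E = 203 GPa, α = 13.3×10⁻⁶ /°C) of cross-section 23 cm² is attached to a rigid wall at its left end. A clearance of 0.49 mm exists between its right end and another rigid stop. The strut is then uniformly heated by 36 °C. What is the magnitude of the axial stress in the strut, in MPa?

σ ≈ 57 MPa (compressive)

Free thermal elongation = αΔT L = 13.3×10⁻⁶ × 36 × 2475 = 1.185 mm.
The gap closes (δ_free > 0.49 mm) and the wall then resists a further 1.185 − 0.49 = 0.695 mm of expansion.
That suppressed elongation corresponds to σ = E·Δ/L = 203×10³ × 0.695/2475 = 57.01 MPa.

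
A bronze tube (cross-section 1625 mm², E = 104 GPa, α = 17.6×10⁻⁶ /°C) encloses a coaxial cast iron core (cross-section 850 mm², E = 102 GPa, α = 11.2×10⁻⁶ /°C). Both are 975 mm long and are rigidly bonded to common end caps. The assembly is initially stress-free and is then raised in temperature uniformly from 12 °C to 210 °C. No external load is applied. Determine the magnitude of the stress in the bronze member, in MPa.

Both members must finish at the same length. With the larger α, the bronze tends to over-expand; the plates restrain it, putting the bronze in compression and the cast iron in tension. With no external load the two internal forces are equal and opposite, magnitude P.
Compatibility of the two members (thermal + elastic change equal): (α₁ − α₂)ΔT = P·[1/(A₁E₁) + 1/(A₂E₂)].
|α₁ − α₂|·ΔT = 6.4×10⁻⁶ × 198 = 0.001267.
1/(A₁E₁) + 1/(A₂E₂) = 1/(1625×104×10³) + 1/(850×102×10³) = 1.745×10⁻⁸ N⁻¹.
So P = 0.001267 / 1.745×10⁻⁸ = 72.61 kN.
σ_{bronze} = P/A₁ = 72610/1625 = 44.69 MPa, compressive.

σ ≈ 44.7 MPa (compressive)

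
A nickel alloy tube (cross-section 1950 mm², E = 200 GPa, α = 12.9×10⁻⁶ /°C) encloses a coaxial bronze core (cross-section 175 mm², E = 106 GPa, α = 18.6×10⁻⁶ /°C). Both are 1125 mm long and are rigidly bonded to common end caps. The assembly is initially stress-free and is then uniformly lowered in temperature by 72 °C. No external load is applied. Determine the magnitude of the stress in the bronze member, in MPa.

The bronze has the larger α, so on cooling it would change length more than the nickel alloy if both were free. The rigid plates force a common final length, so the bronze is put into tension and the nickel alloy into compression, with equal and opposite forces P (no external load).
Compatibility of the two members (thermal + elastic change equal): (α₁ − α₂)ΔT = P·[1/(A₁E₁) + 1/(A₂E₂)].
|α₁ − α₂|·ΔT = 5.7×10⁻⁶ × 72 = 0.0004104.
1/(A₁E₁) + 1/(A₂E₂) = 1/(1950×200×10³) + 1/(175×106×10³) = 5.647×10⁻⁸ N⁻¹.
So P = 0.0004104 / 5.647×10⁻⁸ = 7.267 kN.
σ_{bronze} = P/A₂ = 7267/175 = 41.53 MPa, tensile.

σ ≈ 41.5 MPa (tensile)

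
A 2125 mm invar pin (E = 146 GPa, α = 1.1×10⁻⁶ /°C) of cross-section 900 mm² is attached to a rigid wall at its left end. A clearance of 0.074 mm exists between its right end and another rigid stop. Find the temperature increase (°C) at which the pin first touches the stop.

The gap closes when αΔT L = 0.074 mm, since the pin is still unstressed at that instant.
So ΔT = g/(αL) = 0.074/(1.1×10⁻⁶ × 2125) = 31.66 °C.

ΔT ≈ 31.7 °C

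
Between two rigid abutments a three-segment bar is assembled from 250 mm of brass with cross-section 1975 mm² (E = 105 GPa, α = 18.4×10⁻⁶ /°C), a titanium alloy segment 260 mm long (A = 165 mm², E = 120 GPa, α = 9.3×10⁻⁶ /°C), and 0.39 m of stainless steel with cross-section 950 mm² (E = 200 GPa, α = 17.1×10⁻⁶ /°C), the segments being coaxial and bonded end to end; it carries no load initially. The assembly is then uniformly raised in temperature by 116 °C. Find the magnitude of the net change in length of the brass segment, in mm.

Free thermal expansion of the whole bar: Σ αᵢΔT Lᵢ = 18.4×10⁻⁶×116×250 + 9.3×10⁻⁶×116×260 + 17.1×10⁻⁶×116×390 = 1.588 mm.
The rigid supports impose zero overall length change; the single axial force P common to all segments must satisfy P Σ Lᵢ/(AᵢEᵢ) = δ_free.
The series flexibility is Σ Lᵢ/(AᵢEᵢ) = 250/(1975×105×10³) + 260/(165×120×10³) + 390/(950×200×10³) = 1.639×10⁻⁵ mm/N.
Hence P = δ_free / Σ(L/AE) = 1.588/1.639×10⁻⁵ = 96.87 kN (compressive).
For the brass segment, free thermal change = 18.4×10⁻⁶×116×250 = 0.5336 mm and elastic change from P = 96870×250/(1975×105×10³) = 0.1168 mm; these oppose, so the net change is 0.417 mm (segment lengthens).

|ΔL| ≈ 0.417 mm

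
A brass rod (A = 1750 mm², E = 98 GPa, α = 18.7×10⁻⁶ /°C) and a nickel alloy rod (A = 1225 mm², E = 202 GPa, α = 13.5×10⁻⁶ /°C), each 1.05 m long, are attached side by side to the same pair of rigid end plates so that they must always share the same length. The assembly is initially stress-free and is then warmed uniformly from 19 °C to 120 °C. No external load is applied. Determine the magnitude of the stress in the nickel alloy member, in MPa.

σ ≈ 43.4 MPa (tensile)

Both members must finish at the same length. With the larger α, the brass tends to over-expand; the plates restrain it, putting the brass in compression and the nickel alloy in tension. With no external load the two internal forces are equal and opposite, magnitude P.
Compatibility of the two members (thermal + elastic change equal): (α₁ − α₂)ΔT = P·[1/(A₁E₁) + 1/(A₂E₂)].
|α₁ − α₂|·ΔT = 5.2×10⁻⁶ × 101 = 0.0005252.
1/(A₁E₁) + 1/(A₂E₂) = 1/(1750×98×10³) + 1/(1225×202×10³) = 9.872×10⁻⁹ N⁻¹.
So P = 0.0005252 / 9.872×10⁻⁹ = 53.2 kN.
σ_{nickel alloy} = P/A₂ = 53200/1225 = 43.43 MPa, tensile.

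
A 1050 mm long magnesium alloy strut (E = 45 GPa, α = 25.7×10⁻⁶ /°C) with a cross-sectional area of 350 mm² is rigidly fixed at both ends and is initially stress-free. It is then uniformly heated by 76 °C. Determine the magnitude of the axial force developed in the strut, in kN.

With zero net strain, σ = E·αΔT = 45 GPa × 25.7×10⁻⁶ × 76 = 87.89 MPa.
Then P = σA = 87.89 × 350 mm² = 30.76 kN, compressive.

P ≈ 30.8 kN (compressive)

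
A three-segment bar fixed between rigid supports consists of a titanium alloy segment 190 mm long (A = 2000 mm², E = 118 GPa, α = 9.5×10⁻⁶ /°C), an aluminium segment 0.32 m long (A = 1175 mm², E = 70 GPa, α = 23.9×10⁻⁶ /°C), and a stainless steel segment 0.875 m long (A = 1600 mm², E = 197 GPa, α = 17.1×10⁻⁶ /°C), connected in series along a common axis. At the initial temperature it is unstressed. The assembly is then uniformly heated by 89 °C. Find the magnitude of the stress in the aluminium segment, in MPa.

σ ≈ 248 MPa (compressive)

With the walls removed the bar would change length by δ_free = Σ αᵢΔT Lᵢ = 9.5×10⁻⁶×89×190 + 23.9×10⁻⁶×89×320 + 17.1×10⁻⁶×89×875 = 2.173 mm.
The rigid supports impose zero overall length change; the single axial force P common to all segments must satisfy P Σ Lᵢ/(AᵢEᵢ) = δ_free.
The series flexibility is Σ Lᵢ/(AᵢEᵢ) = 190/(2000×118×10³) + 320/(1175×70×10³) + 875/(1600×197×10³) = 7.472×10⁻⁶ mm/N.
So P = 2.173 / 7.472×10⁻⁶ = 290.8 kN, compressive.
σ_{aluminium} = P / A = 290800 / 1175 = 247.5 MPa.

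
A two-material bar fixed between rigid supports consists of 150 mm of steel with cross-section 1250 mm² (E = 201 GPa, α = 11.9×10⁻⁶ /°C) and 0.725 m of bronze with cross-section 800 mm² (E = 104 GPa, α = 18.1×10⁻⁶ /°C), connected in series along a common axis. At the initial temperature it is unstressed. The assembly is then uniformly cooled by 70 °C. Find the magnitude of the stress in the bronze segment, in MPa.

If the supports were absent, the total length change would be Σ αᵢΔT Lᵢ = 11.9×10⁻⁶×70×150 + 18.1×10⁻⁶×70×725 = 1.044 mm.
The rigid supports impose zero overall length change; the single axial force P common to all segments must satisfy P Σ Lᵢ/(AᵢEᵢ) = δ_free.
Σ Lᵢ/(AᵢEᵢ) = 150/(1250×201×10³) + 725/(800×104×10³) = 9.311×10⁻⁶ mm/N.
P = 1.044 / 9.311×10⁻⁶ = 112100 N = 112.1 kN, tensile.
σ_{bronze} = P / A = 112100 / 800 = 140.1 MPa.

σ ≈ 140 MPa (tensile)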